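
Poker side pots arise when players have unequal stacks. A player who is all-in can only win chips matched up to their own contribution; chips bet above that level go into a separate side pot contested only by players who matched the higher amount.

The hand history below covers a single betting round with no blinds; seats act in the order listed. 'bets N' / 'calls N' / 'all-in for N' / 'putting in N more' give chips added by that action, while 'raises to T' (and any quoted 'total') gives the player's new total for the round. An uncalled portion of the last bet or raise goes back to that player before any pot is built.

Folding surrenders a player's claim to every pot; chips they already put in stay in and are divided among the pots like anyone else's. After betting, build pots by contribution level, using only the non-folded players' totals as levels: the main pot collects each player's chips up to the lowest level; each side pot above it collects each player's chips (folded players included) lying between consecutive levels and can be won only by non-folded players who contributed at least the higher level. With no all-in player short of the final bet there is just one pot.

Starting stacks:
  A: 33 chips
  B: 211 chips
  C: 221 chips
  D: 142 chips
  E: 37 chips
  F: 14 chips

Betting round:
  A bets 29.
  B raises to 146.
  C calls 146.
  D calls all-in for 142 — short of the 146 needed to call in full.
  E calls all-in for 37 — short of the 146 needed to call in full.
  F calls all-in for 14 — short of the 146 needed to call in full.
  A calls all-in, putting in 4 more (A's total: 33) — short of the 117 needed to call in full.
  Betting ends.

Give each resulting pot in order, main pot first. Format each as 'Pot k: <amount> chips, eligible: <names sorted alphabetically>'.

Pot 1: 84 chips, eligible: A, B, C, D, E, F
Pot 2: 95 chips, eligible: A, B, C, D, E
Pot 3: 16 chips, eligible: B, C, D, E
Pot 4: 315 chips, eligible: B, C, D
Pot 5: 8 chips, eligible: B, C

Derivation:
Contributions: A=33, B=146, C=146, D=142, E=37, F=14
Pot levels (distinct totals of non-folded players): 14, 33, 37, 142, 146
Layer 1-14: 14 each from A, B, C, D, E, F = 14*6 = 84 chips; eligible A, B, C, D, E, F
Layer 15-33: 19 each from A, B, C, D, E = 19*5 = 95 chips; eligible A, B, C, D, E
Layer 34-37: 4 each from B, C, D, E = 4*4 = 16 chips; eligible B, C, D, E
Layer 38-142: 105 each from B, C, D = 105*3 = 315 chips; eligible B, C, D
Layer 143-146: 4 each from B, C = 4*2 = 8 chips; eligible B, C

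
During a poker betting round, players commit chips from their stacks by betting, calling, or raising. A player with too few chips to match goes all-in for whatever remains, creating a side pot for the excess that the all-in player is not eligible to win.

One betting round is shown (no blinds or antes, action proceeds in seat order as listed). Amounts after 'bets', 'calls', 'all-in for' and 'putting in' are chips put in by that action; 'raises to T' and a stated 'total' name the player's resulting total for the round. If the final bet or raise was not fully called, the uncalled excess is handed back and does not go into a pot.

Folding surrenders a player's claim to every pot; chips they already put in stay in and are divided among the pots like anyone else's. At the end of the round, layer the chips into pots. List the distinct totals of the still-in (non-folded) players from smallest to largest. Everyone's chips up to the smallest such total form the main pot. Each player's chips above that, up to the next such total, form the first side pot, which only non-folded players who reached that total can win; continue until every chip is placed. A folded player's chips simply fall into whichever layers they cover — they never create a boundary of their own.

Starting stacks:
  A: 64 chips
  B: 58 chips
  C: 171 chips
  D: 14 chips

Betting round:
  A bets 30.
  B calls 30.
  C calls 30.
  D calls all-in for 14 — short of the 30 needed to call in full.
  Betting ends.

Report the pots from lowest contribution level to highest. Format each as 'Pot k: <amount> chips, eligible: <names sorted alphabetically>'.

Pot 1: 56 chips, eligible: A, B, C, D
Pot 2: 48 chips, eligible: A, B, C

Derivation:
Contributions: A=30, B=30, C=30, D=14
Pot levels (distinct totals of non-folded players): 14, 30
Layer 1-14: 14 each from A, B, C, D = 14*4 = 56 chips; eligible A, B, C, D
Layer 15-30: 16 each from A, B, C = 16*3 = 48 chips; eligible A, B, C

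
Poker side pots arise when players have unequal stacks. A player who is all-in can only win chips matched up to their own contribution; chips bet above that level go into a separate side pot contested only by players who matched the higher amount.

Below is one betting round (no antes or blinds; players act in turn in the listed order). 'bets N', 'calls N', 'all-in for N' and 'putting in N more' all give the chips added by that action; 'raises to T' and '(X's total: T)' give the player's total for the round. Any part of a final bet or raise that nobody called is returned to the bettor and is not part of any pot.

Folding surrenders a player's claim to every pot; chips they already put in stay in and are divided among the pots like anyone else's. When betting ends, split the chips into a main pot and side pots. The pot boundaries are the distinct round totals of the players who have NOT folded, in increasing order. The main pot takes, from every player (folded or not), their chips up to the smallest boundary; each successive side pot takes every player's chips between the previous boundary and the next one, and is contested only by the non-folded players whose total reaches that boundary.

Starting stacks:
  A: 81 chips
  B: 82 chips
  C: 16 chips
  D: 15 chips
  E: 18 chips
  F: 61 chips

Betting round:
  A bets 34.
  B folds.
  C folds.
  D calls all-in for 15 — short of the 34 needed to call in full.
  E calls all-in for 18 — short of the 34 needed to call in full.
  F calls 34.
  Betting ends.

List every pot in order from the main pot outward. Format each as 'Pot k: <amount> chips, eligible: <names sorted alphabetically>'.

Contributions: A=34, D=15, E=18, F=34
Folded: B, C
Pot levels (distinct totals of non-folded players): 15, 18, 34
Layer 1-15: 15 each from A, D, E, F = 15*4 = 60 chips; eligible A, D, E, F
Layer 16-18: 3 each from A, E, F = 3*3 = 9 chips; eligible A, E, F
Layer 19-34: 16 each from A, F = 16*2 = 32 chips; eligible A, F

Pot 1: 60 chips, eligible: A, D, E, F
Pot 2: 9 chips, eligible: A, E, F
Pot 3: 32 chips, eligible: A, F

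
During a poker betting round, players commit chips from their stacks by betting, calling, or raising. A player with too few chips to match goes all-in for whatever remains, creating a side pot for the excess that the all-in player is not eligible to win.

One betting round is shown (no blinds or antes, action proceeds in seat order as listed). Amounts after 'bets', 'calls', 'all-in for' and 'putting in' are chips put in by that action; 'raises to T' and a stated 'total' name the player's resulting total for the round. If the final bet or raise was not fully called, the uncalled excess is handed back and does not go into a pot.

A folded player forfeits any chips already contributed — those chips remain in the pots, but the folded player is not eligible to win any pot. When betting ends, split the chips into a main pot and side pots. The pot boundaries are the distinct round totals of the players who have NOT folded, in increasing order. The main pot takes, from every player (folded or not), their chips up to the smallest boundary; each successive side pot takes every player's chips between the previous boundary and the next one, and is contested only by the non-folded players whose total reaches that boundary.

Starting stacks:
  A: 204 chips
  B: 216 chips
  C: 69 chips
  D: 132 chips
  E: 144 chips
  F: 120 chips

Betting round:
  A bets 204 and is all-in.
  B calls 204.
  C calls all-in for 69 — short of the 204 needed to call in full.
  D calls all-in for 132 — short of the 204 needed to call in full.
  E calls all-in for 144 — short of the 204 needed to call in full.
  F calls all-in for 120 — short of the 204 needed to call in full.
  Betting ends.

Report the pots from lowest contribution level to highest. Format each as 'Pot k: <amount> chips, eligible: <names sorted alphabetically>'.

Pot 1: 414 chips, eligible: A, B, C, D, E, F
Pot 2: 255 chips, eligible: A, B, D, E, F
Pot 3: 48 chips, eligible: A, B, D, E
Pot 4: 36 chips, eligible: A, B, E
Pot 5: 120 chips, eligible: A, B

Derivation:
Contributions: A=204, B=204, C=69, D=132, E=144, F=120
Pot levels (distinct totals of non-folded players): 69, 120, 132, 144, 204
Layer 1-69: 69 each from A, B, C, D, E, F = 69*6 = 414 chips; eligible A, B, C, D, E, F
Layer 70-120: 51 each from A, B, D, E, F = 51*5 = 255 chips; eligible A, B, D, E, F
Layer 121-132: 12 each from A, B, D, E = 12*4 = 48 chips; eligible A, B, D, E
Layer 133-144: 12 each from A, B, E = 12*3 = 36 chips; eligible A, B, E
Layer 145-204: 60 each from A, B = 60*2 = 120 chips; eligible A, B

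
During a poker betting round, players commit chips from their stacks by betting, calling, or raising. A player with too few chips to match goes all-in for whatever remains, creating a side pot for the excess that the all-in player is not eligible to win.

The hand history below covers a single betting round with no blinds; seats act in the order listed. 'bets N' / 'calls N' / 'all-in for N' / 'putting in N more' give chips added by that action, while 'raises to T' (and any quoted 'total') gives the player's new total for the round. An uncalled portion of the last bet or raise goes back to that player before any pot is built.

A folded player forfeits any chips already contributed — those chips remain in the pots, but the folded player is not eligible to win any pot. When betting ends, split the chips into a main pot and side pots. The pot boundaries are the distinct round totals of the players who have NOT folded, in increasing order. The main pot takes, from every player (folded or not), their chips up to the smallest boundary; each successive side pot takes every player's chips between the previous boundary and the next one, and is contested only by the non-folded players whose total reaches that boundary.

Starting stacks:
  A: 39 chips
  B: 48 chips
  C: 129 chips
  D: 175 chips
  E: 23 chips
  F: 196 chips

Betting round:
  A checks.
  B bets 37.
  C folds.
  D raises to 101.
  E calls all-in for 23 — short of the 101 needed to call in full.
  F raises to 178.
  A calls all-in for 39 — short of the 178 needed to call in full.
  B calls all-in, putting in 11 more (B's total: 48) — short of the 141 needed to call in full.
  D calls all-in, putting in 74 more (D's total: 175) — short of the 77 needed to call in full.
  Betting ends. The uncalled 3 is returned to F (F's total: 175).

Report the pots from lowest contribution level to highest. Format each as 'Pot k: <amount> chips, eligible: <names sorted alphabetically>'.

Contributions (after 3 returned to F): A=39, B=48, D=175, E=23, F=175
Folded: C
Pot levels (distinct totals of non-folded players): 23, 39, 48, 175
Layer 1-23: 23 each from A, B, D, E, F = 23*5 = 115 chips; eligible A, B, D, E, F
Layer 24-39: 16 each from A, B, D, F = 16*4 = 64 chips; eligible A, B, D, F
Layer 40-48: 9 each from B, D, F = 9*3 = 27 chips; eligible B, D, F
Layer 49-175: 127 each from D, F = 127*2 = 254 chips; eligible D, F

Pot 1: 115 chips, eligible: A, B, D, E, F
Pot 2: 64 chips, eligible: A, B, D, F
Pot 3: 27 chips, eligible: B, D, F
Pot 4: 254 chips, eligible: D, F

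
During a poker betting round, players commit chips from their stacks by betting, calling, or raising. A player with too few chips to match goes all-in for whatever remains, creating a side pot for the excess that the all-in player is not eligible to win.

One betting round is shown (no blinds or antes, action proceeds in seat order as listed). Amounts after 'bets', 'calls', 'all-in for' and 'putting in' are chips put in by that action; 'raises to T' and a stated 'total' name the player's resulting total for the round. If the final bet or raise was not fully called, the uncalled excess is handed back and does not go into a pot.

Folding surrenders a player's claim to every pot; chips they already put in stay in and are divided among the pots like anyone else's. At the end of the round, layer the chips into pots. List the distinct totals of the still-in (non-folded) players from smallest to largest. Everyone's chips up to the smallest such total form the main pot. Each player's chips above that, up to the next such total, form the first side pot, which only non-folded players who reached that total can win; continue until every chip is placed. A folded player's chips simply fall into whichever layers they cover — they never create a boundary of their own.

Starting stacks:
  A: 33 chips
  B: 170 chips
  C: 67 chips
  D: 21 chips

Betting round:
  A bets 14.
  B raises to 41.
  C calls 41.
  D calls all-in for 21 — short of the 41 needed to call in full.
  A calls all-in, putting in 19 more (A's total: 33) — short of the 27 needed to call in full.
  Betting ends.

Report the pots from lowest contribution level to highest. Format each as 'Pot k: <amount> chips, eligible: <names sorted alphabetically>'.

Pot 1: 84 chips, eligible: A, B, C, D
Pot 2: 36 chips, eligible: A, B, C
Pot 3: 16 chips, eligible: B, C

Derivation:
Contributions: A=33, B=41, C=41, D=21
Pot levels (distinct totals of non-folded players): 21, 33, 41
Layer 1-21: 21 each from A, B, C, D = 21*4 = 84 chips; eligible A, B, C, D
Layer 22-33: 12 each from A, B, C = 12*3 = 36 chips; eligible A, B, C
Layer 34-41: 8 each from B, C = 8*2 = 16 chips; eligible B, C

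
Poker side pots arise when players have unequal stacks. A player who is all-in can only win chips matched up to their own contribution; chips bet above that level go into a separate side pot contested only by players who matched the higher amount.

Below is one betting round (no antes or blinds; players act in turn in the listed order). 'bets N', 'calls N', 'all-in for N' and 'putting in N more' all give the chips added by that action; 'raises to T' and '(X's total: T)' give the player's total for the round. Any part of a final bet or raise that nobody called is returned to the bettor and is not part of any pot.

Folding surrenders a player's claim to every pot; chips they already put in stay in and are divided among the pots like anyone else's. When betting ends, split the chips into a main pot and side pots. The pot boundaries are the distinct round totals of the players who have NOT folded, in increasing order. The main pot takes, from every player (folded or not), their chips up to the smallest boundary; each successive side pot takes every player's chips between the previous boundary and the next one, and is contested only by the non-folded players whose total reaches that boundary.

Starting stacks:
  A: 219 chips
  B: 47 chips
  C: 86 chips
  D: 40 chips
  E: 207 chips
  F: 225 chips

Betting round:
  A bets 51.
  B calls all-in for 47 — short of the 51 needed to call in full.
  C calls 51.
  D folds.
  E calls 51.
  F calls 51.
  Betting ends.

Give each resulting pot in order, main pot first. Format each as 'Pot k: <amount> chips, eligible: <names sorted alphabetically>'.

Contributions: A=51, B=47, C=51, E=51, F=51
Folded: D
Pot levels (distinct totals of non-folded players): 47, 51
Layer 1-47: 47 each from A, B, C, E, F = 47*5 = 235 chips; eligible A, B, C, E, F
Layer 48-51: 4 each from A, C, E, F = 4*4 = 16 chips; eligible A, C, E, F

Pot 1: 235 chips, eligible: A, B, C, E, F
Pot 2: 16 chips, eligible: A, C, E, F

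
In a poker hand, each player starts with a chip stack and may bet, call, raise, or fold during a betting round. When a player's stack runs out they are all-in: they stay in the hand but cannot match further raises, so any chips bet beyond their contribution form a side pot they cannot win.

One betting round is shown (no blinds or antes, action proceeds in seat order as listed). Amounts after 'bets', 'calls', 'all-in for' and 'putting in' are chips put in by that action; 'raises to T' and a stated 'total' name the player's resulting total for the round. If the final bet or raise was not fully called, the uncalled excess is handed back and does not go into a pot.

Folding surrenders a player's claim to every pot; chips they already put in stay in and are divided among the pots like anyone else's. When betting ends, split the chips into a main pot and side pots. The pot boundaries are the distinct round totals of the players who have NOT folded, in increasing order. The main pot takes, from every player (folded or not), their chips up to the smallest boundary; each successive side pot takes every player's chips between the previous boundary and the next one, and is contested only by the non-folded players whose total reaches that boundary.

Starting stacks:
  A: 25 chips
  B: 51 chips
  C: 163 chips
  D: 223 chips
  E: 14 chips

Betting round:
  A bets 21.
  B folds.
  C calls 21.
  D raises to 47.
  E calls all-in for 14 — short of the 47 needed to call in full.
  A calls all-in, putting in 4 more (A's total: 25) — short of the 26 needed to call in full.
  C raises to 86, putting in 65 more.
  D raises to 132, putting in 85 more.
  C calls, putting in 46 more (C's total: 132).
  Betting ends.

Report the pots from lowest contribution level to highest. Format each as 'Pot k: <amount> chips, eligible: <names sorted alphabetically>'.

Contributions: A=25, C=132, D=132, E=14
Folded: B
Pot levels (distinct totals of non-folded players): 14, 25, 132
Layer 1-14: 14 each from A, C, D, E = 14*4 = 56 chips; eligible A, C, D, E
Layer 15-25: 11 each from A, C, D = 11*3 = 33 chips; eligible A, C, D
Layer 26-132: 107 each from C, D = 107*2 = 214 chips; eligible C, D

Pot 1: 56 chips, eligible: A, C, D, E
Pot 2: 33 chips, eligible: A, C, D
Pot 3: 214 chips, eligible: C, D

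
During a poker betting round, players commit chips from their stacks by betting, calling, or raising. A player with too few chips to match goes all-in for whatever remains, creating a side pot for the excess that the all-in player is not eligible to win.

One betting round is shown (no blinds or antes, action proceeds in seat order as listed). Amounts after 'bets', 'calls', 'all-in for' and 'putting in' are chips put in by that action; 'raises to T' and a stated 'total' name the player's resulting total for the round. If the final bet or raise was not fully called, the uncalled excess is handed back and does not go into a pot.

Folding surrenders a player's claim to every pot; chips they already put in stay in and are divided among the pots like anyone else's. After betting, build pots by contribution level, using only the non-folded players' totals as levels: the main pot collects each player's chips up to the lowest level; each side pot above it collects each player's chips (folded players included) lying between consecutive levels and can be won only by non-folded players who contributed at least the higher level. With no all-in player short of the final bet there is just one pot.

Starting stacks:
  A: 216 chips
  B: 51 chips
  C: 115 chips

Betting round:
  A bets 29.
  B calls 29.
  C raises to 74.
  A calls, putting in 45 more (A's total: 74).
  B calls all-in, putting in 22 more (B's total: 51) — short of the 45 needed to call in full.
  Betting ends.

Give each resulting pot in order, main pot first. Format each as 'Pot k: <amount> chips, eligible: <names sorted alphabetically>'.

Pot 1: 153 chips, eligible: A, B, C
Pot 2: 46 chips, eligible: A, C

Derivation:
Contributions: A=74, B=51, C=74
Pot levels (distinct totals of non-folded players): 51, 74
Layer 1-51: 51 each from A, B, C = 51*3 = 153 chips; eligible A, B, C
Layer 52-74: 23 each from A, C = 23*2 = 46 chips; eligible A, C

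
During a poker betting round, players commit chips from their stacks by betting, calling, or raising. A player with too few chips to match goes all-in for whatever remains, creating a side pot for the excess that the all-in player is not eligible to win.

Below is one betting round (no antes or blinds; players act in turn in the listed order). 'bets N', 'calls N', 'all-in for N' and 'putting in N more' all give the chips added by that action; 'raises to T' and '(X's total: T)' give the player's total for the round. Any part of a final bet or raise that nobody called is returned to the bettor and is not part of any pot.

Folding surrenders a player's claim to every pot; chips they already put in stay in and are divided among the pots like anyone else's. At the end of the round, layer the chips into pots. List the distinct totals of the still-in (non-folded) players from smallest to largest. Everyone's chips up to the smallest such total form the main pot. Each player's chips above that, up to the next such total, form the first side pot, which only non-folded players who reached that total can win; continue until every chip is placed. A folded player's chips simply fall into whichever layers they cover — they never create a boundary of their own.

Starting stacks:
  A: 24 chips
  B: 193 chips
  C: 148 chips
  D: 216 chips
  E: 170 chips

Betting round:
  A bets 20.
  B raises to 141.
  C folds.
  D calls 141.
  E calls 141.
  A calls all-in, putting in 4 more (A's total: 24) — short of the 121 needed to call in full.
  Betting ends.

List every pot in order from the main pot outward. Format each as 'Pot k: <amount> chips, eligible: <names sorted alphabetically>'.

Pot 1: 96 chips, eligible: A, B, D, E
Pot 2: 351 chips, eligible: B, D, E

Derivation:
Contributions: A=24, B=141, D=141, E=141
Folded: C
Pot levels (distinct totals of non-folded players): 24, 141
Layer 1-24: 24 each from A, B, D, E = 24*4 = 96 chips; eligible A, B, D, E
Layer 25-141: 117 each from B, D, E = 117*3 = 351 chips; eligible B, D, E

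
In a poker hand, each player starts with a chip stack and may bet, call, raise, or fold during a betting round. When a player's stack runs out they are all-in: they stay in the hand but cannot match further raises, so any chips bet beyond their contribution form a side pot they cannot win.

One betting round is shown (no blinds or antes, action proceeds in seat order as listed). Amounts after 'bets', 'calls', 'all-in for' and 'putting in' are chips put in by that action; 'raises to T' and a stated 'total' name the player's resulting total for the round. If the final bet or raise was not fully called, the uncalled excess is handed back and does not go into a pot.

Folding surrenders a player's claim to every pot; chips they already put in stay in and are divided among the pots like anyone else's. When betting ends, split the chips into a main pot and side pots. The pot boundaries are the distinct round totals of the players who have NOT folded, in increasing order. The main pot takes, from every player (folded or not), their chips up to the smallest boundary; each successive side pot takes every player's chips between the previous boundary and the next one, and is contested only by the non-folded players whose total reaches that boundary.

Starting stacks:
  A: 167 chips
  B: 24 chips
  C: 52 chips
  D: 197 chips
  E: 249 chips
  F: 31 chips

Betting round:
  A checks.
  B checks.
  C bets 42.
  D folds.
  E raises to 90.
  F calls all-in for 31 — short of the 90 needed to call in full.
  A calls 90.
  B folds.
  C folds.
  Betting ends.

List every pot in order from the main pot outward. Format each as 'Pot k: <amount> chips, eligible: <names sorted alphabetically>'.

Pot 1: 124 chips, eligible: A, E, F
Pot 2: 129 chips, eligible: A, E

Derivation:
Contributions: A=90, C=42, E=90, F=31
Folded: B, C, D
Pot levels (distinct totals of non-folded players): 31, 90
Layer 1-31: 31 each from A, C, E, F = 31*4 = 124 chips; eligible A, E, F
Layer 32-90: A 59 + C 11 + E 59 = 129 chips; eligible A, E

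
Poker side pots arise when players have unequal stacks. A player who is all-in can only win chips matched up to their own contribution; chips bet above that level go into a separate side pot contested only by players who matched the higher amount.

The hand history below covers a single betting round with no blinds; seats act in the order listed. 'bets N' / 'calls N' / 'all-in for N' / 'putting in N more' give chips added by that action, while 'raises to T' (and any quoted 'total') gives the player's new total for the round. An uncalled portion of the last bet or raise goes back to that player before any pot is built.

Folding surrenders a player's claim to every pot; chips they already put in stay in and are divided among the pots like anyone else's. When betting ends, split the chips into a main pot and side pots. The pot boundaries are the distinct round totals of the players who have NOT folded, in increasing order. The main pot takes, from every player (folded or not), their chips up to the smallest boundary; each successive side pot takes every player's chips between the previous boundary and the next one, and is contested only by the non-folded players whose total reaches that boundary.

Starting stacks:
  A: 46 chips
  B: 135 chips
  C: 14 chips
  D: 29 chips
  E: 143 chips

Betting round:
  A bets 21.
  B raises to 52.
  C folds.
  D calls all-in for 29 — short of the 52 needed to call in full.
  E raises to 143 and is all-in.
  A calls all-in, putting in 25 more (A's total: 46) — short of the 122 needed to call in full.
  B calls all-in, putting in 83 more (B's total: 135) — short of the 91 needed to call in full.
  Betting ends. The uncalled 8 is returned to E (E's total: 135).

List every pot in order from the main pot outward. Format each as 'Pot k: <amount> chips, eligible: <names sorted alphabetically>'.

Pot 1: 116 chips, eligible: A, B, D, E
Pot 2: 51 chips, eligible: A, B, E
Pot 3: 178 chips, eligible: B, E

Derivation:
Contributions (after 8 returned to E): A=46, B=135, D=29, E=135
Folded: C
Pot levels (distinct totals of non-folded players): 29, 46, 135
Layer 1-29: 29 each from A, B, D, E = 29*4 = 116 chips; eligible A, B, D, E
Layer 30-46: 17 each from A, B, E = 17*3 = 51 chips; eligible A, B, E
Layer 47-135: 89 each from B, E = 89*2 = 178 chips; eligible B, E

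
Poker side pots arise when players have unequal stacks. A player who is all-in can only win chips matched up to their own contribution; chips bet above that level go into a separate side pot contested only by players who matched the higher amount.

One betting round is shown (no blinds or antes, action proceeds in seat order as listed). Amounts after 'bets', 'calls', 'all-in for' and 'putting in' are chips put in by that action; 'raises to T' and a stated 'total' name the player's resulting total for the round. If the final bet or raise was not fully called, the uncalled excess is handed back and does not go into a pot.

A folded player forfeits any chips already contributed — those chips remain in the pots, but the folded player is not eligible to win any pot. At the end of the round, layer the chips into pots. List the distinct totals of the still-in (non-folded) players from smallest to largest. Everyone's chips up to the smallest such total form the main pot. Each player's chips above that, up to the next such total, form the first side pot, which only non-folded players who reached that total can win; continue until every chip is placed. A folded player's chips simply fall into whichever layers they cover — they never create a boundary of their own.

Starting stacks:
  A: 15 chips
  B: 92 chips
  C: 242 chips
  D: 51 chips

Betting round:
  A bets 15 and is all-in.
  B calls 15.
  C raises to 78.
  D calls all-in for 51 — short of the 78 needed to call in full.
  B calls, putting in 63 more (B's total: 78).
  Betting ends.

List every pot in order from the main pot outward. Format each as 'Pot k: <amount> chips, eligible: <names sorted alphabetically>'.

Contributions: A=15, B=78, C=78, D=51
Pot levels (distinct totals of non-folded players): 15, 51, 78
Layer 1-15: 15 each from A, B, C, D = 15*4 = 60 chips; eligible A, B, C, D
Layer 16-51: 36 each from B, C, D = 36*3 = 108 chips; eligible B, C, D
Layer 52-78: 27 each from B, C = 27*2 = 54 chips; eligible B, C

Pot 1: 60 chips, eligible: A, B, C, D
Pot 2: 108 chips, eligible: B, C, D
Pot 3: 54 chips, eligible: B, C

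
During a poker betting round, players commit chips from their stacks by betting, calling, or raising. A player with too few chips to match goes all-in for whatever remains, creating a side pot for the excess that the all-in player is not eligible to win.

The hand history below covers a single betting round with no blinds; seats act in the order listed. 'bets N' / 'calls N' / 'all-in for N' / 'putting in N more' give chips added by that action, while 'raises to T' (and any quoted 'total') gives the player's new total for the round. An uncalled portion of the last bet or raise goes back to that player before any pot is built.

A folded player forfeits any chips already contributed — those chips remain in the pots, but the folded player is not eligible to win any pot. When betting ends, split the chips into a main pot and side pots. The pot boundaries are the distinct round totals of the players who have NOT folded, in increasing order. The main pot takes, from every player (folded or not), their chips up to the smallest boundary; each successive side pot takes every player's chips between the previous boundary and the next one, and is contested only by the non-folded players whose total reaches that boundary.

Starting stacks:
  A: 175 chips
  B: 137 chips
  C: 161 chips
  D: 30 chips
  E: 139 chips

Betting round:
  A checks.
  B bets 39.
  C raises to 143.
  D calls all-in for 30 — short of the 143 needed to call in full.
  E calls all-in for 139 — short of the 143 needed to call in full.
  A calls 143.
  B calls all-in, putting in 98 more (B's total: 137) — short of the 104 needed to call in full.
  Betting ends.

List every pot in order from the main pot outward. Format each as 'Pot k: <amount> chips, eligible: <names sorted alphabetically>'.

Contributions: A=143, B=137, C=143, D=30, E=139
Pot levels (distinct totals of non-folded players): 30, 137, 139, 143
Layer 1-30: 30 each from A, B, C, D, E = 30*5 = 150 chips; eligible A, B, C, D, E
Layer 31-137: 107 each from A, B, C, E = 107*4 = 428 chips; eligible A, B, C, E
Layer 138-139: 2 each from A, C, E = 2*3 = 6 chips; eligible A, C, E
Layer 140-143: 4 each from A, C = 4*2 = 8 chips; eligible A, C

Pot 1: 150 chips, eligible: A, B, C, D, E
Pot 2: 428 chips, eligible: A, B, C, E
Pot 3: 6 chips, eligible: A, C, E
Pot 4: 8 chips, eligible: A, C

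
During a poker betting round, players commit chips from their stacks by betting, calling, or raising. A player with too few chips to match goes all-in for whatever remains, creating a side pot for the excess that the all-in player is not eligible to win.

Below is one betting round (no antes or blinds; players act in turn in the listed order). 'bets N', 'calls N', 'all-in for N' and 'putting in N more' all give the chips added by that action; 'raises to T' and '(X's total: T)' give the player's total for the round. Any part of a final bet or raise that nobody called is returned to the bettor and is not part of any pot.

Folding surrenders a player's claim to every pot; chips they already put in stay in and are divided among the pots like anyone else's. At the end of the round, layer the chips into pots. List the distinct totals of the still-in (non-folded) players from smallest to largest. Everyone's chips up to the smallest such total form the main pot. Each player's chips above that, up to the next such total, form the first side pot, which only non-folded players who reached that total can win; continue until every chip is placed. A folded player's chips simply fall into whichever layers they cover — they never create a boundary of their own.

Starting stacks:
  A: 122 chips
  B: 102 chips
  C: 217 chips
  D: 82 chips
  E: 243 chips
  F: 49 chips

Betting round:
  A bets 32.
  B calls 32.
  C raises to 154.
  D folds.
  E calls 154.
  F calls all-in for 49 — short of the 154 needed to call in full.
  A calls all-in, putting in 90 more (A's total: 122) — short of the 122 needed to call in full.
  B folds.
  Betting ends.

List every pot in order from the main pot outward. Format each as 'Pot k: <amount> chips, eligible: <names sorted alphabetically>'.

Pot 1: 228 chips, eligible: A, C, E, F
Pot 2: 219 chips, eligible: A, C, E
Pot 3: 64 chips, eligible: C, E

Derivation:
Contributions: A=122, B=32, C=154, E=154, F=49
Folded: B, D
Pot levels (distinct totals of non-folded players): 49, 122, 154
Layer 1-49: A 49 + B 32 + C 49 + E 49 + F 49 = 228 chips; eligible A, C, E, F
Layer 50-122: 73 each from A, C, E = 73*3 = 219 chips; eligible A, C, E
Layer 123-154: 32 each from C, E = 32*2 = 64 chips; eligible C, E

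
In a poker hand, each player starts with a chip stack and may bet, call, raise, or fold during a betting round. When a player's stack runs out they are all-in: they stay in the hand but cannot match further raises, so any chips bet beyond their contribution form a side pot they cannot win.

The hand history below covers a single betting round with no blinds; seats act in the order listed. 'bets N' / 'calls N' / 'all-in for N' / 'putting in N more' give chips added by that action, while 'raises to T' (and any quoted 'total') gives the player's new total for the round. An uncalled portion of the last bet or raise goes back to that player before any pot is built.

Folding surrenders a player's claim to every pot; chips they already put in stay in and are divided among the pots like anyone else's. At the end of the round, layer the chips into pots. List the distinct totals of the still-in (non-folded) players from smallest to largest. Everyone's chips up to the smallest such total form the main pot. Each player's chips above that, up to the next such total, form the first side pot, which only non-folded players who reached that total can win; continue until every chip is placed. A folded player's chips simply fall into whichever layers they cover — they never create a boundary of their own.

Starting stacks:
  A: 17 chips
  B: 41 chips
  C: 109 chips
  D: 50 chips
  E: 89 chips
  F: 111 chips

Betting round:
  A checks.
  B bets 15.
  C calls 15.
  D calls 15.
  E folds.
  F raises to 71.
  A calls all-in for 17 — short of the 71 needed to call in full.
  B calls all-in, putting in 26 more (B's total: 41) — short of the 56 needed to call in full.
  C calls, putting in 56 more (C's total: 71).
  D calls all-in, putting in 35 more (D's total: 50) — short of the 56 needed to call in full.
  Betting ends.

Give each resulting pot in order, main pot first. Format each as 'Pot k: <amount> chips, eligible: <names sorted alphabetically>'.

Pot 1: 85 chips, eligible: A, B, C, D, F
Pot 2: 96 chips, eligible: B, C, D, F
Pot 3: 27 chips, eligible: C, D, F
Pot 4: 42 chips, eligible: C, F

Derivation:
Contributions: A=17, B=41, C=71, D=50, F=71
Folded: E
Pot levels (distinct totals of non-folded players): 17, 41, 50, 71
Layer 1-17: 17 each from A, B, C, D, F = 17*5 = 85 chips; eligible A, B, C, D, F
Layer 18-41: 24 each from B, C, D, F = 24*4 = 96 chips; eligible B, C, D, F
Layer 42-50: 9 each from C, D, F = 9*3 = 27 chips; eligible C, D, F
Layer 51-71: 21 each from C, F = 21*2 = 42 chips; eligible C, F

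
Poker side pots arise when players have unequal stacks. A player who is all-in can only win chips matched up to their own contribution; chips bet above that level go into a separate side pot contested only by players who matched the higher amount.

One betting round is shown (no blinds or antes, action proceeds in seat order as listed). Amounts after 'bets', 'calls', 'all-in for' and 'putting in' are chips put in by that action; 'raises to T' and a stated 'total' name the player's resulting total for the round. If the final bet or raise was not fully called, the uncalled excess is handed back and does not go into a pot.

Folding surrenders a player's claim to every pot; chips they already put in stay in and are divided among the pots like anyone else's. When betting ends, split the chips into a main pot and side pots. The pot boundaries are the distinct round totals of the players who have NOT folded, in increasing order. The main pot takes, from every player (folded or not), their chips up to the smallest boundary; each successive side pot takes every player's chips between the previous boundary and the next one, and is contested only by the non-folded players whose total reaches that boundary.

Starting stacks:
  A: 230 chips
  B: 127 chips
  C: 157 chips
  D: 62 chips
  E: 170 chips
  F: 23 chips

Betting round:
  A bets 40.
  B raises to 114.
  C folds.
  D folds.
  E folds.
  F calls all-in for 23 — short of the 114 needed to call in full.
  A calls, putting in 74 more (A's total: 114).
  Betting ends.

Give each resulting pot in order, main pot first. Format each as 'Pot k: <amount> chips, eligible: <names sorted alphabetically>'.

Contributions: A=114, B=114, F=23
Folded: C, D, E
Pot levels (distinct totals of non-folded players): 23, 114
Layer 1-23: 23 each from A, B, F = 23*3 = 69 chips; eligible A, B, F
Layer 24-114: 91 each from A, B = 91*2 = 182 chips; eligible A, B

Pot 1: 69 chips, eligible: A, B, F
Pot 2: 182 chips, eligible: A, B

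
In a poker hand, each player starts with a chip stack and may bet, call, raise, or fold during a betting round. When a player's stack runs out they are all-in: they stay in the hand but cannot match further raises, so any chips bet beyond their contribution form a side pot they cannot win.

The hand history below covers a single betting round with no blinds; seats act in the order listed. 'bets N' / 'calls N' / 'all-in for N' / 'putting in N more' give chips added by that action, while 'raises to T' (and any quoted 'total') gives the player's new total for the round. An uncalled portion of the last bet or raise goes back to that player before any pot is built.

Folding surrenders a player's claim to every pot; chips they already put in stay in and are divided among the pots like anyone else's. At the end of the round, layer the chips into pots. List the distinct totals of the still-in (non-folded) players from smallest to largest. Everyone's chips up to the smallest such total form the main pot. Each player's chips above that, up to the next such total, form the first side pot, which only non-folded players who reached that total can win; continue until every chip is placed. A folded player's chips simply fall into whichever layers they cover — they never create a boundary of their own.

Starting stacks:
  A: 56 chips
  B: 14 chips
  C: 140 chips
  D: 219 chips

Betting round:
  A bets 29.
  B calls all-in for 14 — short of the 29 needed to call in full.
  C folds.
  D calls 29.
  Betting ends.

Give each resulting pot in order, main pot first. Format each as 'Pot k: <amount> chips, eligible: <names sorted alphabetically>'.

Pot 1: 42 chips, eligible: A, B, D
Pot 2: 30 chips, eligible: A, D

Derivation:
Contributions: A=29, B=14, D=29
Folded: C
Pot levels (distinct totals of non-folded players): 14, 29
Layer 1-14: 14 each from A, B, D = 14*3 = 42 chips; eligible A, B, D
Layer 15-29: 15 each from A, D = 15*2 = 30 chips; eligible A, D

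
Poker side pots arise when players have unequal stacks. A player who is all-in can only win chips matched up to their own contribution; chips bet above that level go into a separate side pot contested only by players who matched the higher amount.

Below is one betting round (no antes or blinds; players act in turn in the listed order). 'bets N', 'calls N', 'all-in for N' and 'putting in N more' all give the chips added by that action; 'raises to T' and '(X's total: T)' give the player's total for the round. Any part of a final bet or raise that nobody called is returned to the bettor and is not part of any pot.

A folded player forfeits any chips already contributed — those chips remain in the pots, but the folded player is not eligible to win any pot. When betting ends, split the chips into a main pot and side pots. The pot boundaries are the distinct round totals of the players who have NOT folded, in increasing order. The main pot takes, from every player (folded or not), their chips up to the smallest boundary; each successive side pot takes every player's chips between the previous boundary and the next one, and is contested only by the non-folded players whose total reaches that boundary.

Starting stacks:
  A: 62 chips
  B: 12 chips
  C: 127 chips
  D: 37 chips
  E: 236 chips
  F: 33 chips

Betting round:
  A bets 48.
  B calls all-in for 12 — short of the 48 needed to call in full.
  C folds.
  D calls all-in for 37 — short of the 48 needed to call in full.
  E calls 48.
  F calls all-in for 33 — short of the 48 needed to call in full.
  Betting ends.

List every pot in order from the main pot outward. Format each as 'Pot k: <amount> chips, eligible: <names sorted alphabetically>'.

Contributions: A=48, B=12, D=37, E=48, F=33
Folded: C
Pot levels (distinct totals of non-folded players): 12, 33, 37, 48
Layer 1-12: 12 each from A, B, D, E, F = 12*5 = 60 chips; eligible A, B, D, E, F
Layer 13-33: 21 each from A, D, E, F = 21*4 = 84 chips; eligible A, D, E, F
Layer 34-37: 4 each from A, D, E = 4*3 = 12 chips; eligible A, D, E
Layer 38-48: 11 each from A, E = 11*2 = 22 chips; eligible A, E

Pot 1: 60 chips, eligible: A, B, D, E, F
Pot 2: 84 chips, eligible: A, D, E, F
Pot 3: 12 chips, eligible: A, D, E
Pot 4: 22 chips, eligible: A, E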